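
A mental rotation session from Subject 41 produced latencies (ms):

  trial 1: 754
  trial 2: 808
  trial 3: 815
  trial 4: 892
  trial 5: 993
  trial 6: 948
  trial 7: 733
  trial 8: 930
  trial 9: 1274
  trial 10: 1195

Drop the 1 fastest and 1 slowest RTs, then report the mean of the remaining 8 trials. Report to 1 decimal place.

Sorted: 733, 754, 808, 815, 892, 930, 948, 993, 1195, 1274
Drop lowest 1 (733) and highest 1 (1274)
Remaining (n=8): Σ = 7335, mean = 7335/8 = 916.875

916.9 ms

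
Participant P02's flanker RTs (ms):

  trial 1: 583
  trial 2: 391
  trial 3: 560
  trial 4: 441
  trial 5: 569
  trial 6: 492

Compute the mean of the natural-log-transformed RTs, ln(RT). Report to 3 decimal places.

ln(RT): 6.3682, 5.9687, 6.3279, 6.0890, 6.3439, 6.1985
Σ ln(RT) = 37.2962
Mean = 37.2962/6 = 6.21604

6.216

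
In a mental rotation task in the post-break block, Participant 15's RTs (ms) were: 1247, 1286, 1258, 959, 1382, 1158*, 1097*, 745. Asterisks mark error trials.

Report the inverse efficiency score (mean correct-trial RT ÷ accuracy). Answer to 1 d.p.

Correct trials (n=6): 1247, 1286, 1258, 959, 1382, 745
Mean correct RT = 6877/6 = 1146.1667 ms
Proportion correct = 6/8
IES = 1146.1667 / (6/8) = 1528.222 ms

1528.2 ms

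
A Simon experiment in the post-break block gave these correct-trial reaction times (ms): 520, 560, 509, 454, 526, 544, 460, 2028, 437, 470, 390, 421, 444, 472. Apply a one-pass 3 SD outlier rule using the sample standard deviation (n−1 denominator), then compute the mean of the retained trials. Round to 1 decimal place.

477.5 ms

n = 14, ΣRT = 8235, M = 588.214
Σ(x−M)² = 2263378.36; s = √(2263378.36/13) = 417.260
Cutoffs: 588.214 ± 3·417.260 → [-663.6, 1840.0]
Outside: 2028 → excluded.
Retained (n=13): Σ = 6207, mean = 6207/13 = 477.462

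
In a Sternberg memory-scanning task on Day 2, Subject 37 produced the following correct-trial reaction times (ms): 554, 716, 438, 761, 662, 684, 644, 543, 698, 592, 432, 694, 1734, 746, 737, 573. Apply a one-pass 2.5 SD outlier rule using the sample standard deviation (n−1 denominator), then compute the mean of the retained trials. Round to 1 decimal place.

631.6 ms

n = 16, ΣRT = 11208, M = 700.500
Σ(x−M)² = 1295716.00; s = √(1295716.00/15) = 293.907
Cutoffs: 700.500 ± 2.5·293.907 → [-34.3, 1435.3]
Outside: 1734 → excluded.
Retained (n=15): Σ = 9474, mean = 9474/15 = 631.600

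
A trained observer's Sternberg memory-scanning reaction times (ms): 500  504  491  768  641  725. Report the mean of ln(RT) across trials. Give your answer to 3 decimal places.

6.388

ln(RT): 6.2146, 6.2226, 6.1964, 6.6438, 6.4630, 6.5862
Σ ln(RT) = 38.3266
Mean = 38.3266/6 = 6.38777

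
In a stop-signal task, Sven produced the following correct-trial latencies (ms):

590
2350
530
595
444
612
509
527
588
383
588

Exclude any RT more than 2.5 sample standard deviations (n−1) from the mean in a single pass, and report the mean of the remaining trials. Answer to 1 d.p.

n = 11, ΣRT = 7716, M = 701.455
Σ(x−M)² = 3039768.73; s = √(3039768.73/10) = 551.341
Cutoffs: 701.455 ± 2.5·551.341 → [-676.9, 2079.8]
Outside: 2350 → excluded.
Retained (n=10): Σ = 5366, mean = 5366/10 = 536.600

536.6 ms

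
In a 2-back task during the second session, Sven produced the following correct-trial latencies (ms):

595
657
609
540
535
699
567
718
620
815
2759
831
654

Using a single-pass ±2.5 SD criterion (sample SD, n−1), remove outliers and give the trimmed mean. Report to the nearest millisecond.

653 ms

n = 13, ΣRT = 10599, M = 815.308
Σ(x−M)² = 4197530.77; s = √(4197530.77/12) = 591.434
Cutoffs: 815.308 ± 2.5·591.434 → [-663.3, 2293.9]
Outside: 2759 → excluded.
Retained (n=12): Σ = 7840, mean = 7840/12 = 653.333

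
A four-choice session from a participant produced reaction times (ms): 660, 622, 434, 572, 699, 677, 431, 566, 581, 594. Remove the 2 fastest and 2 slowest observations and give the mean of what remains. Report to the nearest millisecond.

Sorted: 431, 434, 566, 572, 581, 594, 622, 660, 677, 699
Drop lowest 2 (431, 434) and highest 2 (677, 699)
Remaining (n=6): Σ = 3595, mean = 3595/6 = 599.167

599 ms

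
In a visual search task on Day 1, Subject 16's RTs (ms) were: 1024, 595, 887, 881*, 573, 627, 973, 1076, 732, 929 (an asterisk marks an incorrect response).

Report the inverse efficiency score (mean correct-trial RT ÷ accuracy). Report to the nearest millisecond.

916 ms

Correct trials (n=9): 1024, 595, 887, 573, 627, 973, 1076, 732, 929
Mean correct RT = 7416/9 = 824.0000 ms
Proportion correct = 9/10
IES = 824.0000 / (9/10) = 915.556 ms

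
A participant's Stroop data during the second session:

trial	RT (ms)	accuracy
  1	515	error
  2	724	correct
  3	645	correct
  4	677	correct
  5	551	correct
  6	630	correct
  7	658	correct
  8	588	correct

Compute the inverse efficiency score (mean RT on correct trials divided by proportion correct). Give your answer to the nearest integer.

Correct trials (n=7): 724, 645, 677, 551, 630, 658, 588
Mean correct RT = 4473/7 = 639.0000 ms
Proportion correct = 7/8
IES = 639.0000 / (7/8) = 730.286 ms

730 ms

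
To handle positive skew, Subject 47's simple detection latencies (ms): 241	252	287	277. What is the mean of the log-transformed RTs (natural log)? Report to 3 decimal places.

5.574

ln(RT): 5.4848, 5.5294, 5.6595, 5.6240
Σ ln(RT) = 22.2977
Mean = 22.2977/4 = 5.57443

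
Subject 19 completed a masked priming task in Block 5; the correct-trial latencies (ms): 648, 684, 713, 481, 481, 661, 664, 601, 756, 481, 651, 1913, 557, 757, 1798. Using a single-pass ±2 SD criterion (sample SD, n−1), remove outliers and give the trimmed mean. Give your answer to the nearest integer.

626 ms

n = 15, ΣRT = 11846, M = 789.733
Σ(x−M)² = 2745056.93; s = √(2745056.93/14) = 442.804
Cutoffs: 789.733 ± 2·442.804 → [-95.9, 1675.3]
Outside: 1798, 1913 → excluded.
Retained (n=13): Σ = 8135, mean = 8135/13 = 625.769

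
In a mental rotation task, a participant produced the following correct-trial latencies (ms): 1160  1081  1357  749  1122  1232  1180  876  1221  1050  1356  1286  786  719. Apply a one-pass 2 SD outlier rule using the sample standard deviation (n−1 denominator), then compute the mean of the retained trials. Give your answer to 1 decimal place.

1083.9 ms

n = 14, ΣRT = 15175, M = 1083.929
Σ(x−M)² = 625108.93; s = √(625108.93/13) = 219.284
Cutoffs: 1083.929 ± 2·219.284 → [645.4, 1522.5]
No RTs fall outside the cutoffs; all 14 retained. Mean = 15175/14 = 1083.929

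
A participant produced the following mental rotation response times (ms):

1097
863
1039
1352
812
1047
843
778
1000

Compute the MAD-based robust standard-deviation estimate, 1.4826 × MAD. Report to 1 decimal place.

Sorted: 778, 812, 843, 863, 1000, 1039, 1047, 1097, 1352 → median = 1000
|x − 1000| sorted: 0, 39, 47, 97, 137, 157, 188, 222, 352 → MAD = 137
Robust SD ≈ 1.4826 × 137 = 203.116

203.1 ms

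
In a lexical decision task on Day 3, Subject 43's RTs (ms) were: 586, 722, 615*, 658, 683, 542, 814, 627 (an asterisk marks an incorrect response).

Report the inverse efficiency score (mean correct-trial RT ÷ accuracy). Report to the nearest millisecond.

756 ms

Correct trials (n=7): 586, 722, 658, 683, 542, 814, 627
Mean correct RT = 4632/7 = 661.7143 ms
Proportion correct = 7/8
IES = 661.7143 / (7/8) = 756.245 ms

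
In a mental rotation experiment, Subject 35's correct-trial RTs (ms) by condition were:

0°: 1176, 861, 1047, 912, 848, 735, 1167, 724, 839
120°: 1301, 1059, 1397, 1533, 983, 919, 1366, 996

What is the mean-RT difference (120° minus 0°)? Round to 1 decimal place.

271.0 ms

M(0°) = 8309/9 = 923.222
M(120°) = 9554/8 = 1194.250
Difference = 1194.250 − 923.222 = 271.028 ms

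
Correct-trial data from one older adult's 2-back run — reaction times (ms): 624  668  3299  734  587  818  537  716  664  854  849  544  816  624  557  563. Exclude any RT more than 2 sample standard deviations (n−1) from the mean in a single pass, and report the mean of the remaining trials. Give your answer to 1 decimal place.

677.0 ms

n = 16, ΣRT = 13454, M = 840.875
Σ(x−M)² = 6628741.75; s = √(6628741.75/15) = 664.768
Cutoffs: 840.875 ± 2·664.768 → [-488.7, 2170.4]
Outside: 3299 → excluded.
Retained (n=15): Σ = 10155, mean = 10155/15 = 677.000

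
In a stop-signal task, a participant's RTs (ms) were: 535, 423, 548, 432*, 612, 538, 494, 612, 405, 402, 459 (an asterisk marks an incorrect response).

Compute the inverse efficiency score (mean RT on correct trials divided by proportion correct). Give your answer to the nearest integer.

553 ms

Correct trials (n=10): 535, 423, 548, 612, 538, 494, 612, 405, 402, 459
Mean correct RT = 5028/10 = 502.8000 ms
Proportion correct = 10/11
IES = 502.8000 / (10/11) = 553.080 ms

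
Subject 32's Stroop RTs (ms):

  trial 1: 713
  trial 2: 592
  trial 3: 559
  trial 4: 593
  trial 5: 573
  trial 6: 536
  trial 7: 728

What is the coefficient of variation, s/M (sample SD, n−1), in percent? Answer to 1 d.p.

n = 7, Σ = 4294, M = 613.4286
Σ(x−M)² = 34509.714; s = √(34509.714/6) = 75.8394
CV = 75.8394 / 613.4286 = 0.12363 = 12.363%

12.4%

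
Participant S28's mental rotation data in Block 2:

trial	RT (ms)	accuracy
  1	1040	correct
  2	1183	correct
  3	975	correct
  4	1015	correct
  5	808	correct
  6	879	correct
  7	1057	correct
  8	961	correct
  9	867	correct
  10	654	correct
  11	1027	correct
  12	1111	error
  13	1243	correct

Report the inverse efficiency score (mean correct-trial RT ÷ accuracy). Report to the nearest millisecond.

1057 ms

Correct trials (n=12): 1040, 1183, 975, 1015, 808, 879, 1057, 961, 867, 654, 1027, 1243
Mean correct RT = 11709/12 = 975.7500 ms
Proportion correct = 12/13
IES = 975.7500 / (12/13) = 1057.062 ms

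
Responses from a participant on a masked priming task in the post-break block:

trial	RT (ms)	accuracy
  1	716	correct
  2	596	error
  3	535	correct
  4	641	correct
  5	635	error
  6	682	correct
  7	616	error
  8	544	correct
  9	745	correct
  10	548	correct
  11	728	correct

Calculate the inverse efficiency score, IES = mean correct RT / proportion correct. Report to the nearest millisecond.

Correct trials (n=8): 716, 535, 641, 682, 544, 745, 548, 728
Mean correct RT = 5139/8 = 642.3750 ms
Proportion correct = 8/11
IES = 642.3750 / (8/11) = 883.266 ms

883 ms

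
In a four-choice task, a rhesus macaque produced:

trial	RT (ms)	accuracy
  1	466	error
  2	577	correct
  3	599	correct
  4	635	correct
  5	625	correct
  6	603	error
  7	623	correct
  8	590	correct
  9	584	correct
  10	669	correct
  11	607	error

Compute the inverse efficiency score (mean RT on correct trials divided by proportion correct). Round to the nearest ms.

Correct trials (n=8): 577, 599, 635, 625, 623, 590, 584, 669
Mean correct RT = 4902/8 = 612.7500 ms
Proportion correct = 8/11
IES = 612.7500 / (8/11) = 842.531 ms

843 ms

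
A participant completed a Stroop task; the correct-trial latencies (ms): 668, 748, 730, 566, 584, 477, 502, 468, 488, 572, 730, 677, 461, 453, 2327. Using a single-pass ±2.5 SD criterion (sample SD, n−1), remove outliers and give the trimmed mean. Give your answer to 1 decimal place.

580.3 ms

n = 15, ΣRT = 10451, M = 696.733
Σ(x−M)² = 3006252.93; s = √(3006252.93/14) = 463.392
Cutoffs: 696.733 ± 2.5·463.392 → [-461.7, 1855.2]
Outside: 2327 → excluded.
Retained (n=14): Σ = 8124, mean = 8124/14 = 580.286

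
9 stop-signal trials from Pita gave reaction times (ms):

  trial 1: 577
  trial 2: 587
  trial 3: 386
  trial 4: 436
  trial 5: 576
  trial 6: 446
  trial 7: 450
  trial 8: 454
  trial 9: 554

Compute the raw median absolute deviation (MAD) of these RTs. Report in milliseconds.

Sorted: 386, 436, 446, 450, 454, 554, 576, 577, 587 → median = 454
|x − 454|: 123, 133, 68, 18, 122, 8, 4, 0, 100
Sorted deviations: 0, 4, 8, 18, 68, 100, 122, 123, 133 → MAD = 68

68 ms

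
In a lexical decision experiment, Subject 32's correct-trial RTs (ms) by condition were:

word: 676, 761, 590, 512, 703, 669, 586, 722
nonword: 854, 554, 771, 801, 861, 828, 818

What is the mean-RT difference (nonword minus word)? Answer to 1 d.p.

131.5 ms

M(word) = 5219/8 = 652.375
M(nonword) = 5487/7 = 783.857
Difference = 783.857 − 652.375 = 131.482 ms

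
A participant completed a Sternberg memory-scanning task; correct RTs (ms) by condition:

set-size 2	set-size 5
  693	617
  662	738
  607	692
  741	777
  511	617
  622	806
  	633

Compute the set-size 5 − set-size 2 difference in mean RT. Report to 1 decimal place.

M(set-size 2) = 3836/6 = 639.333
M(set-size 5) = 4880/7 = 697.143
Difference = 697.143 − 639.333 = 57.810 ms

57.8 ms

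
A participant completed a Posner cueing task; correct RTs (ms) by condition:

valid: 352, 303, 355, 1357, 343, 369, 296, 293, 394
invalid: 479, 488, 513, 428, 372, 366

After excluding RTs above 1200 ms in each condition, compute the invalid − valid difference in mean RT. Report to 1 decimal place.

valid: exclude 1357
M(valid) = 2705/8 = 338.125
M(invalid) = 2646/6 = 441.000
Difference = 441.000 − 338.125 = 102.875 ms

102.9 ms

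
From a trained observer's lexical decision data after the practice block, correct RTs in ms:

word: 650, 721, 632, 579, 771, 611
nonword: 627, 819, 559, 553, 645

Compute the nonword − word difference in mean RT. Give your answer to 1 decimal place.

M(word) = 3964/6 = 660.667
M(nonword) = 3203/5 = 640.600
Difference = 640.600 − 660.667 = -20.067 ms

-20.1 ms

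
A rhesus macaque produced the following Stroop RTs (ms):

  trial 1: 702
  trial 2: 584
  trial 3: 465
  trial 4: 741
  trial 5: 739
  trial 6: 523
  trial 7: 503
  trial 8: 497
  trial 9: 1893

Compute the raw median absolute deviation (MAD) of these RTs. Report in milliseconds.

Sorted: 465, 497, 503, 523, 584, 702, 739, 741, 1893 → median = 584
|x − 584|: 118, 0, 119, 157, 155, 61, 81, 87, 1309
Sorted deviations: 0, 61, 81, 87, 118, 119, 155, 157, 1309 → MAD = 118

118 ms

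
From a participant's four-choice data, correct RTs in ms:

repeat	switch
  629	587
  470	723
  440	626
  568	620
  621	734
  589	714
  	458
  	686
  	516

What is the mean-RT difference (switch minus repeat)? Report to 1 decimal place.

M(repeat) = 3317/6 = 552.833
M(switch) = 5664/9 = 629.333
Difference = 629.333 − 552.833 = 76.500 ms

76.5 ms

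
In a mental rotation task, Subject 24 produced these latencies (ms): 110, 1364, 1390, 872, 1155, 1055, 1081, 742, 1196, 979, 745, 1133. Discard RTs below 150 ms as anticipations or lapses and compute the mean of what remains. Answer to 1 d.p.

Excluded: 110
Retained (n=11): Σ = 11712
Mean = 11712/11 = 1064.7273

1064.7 ms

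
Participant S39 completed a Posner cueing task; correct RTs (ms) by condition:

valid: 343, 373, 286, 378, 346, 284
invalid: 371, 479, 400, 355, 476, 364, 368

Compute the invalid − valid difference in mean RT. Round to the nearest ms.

M(valid) = 2010/6 = 335.000
M(invalid) = 2813/7 = 401.857
Difference = 401.857 − 335.000 = 66.857 ms

67 ms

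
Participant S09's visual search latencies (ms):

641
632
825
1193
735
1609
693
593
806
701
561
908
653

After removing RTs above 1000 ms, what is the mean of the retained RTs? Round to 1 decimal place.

704.4 ms

Excluded: 1193, 1609
Retained (n=11): Σ = 7748
Mean = 7748/11 = 704.3636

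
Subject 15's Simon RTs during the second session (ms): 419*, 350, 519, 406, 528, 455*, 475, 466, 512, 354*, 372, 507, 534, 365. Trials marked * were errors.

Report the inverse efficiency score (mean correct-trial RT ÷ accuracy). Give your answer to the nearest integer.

582 ms

Correct trials (n=11): 350, 519, 406, 528, 475, 466, 512, 372, 507, 534, 365
Mean correct RT = 5034/11 = 457.6364 ms
Proportion correct = 11/14
IES = 457.6364 / (11/14) = 582.446 ms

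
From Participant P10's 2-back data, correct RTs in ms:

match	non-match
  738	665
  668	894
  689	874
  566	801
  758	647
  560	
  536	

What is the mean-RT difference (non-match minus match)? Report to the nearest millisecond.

M(match) = 4515/7 = 645.000
M(non-match) = 3881/5 = 776.200
Difference = 776.200 − 645.000 = 131.200 ms

131 ms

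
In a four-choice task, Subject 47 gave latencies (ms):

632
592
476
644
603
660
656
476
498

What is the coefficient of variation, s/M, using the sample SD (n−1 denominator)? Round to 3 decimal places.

0.133

n = 9, Σ = 5237, M = 581.8889
Σ(x−M)² = 47972.889; s = √(47972.889/8) = 77.4378
CV = 77.4378 / 581.8889 = 0.13308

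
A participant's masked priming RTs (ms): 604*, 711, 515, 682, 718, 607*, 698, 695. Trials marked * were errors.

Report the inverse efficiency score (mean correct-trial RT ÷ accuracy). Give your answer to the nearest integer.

Correct trials (n=6): 711, 515, 682, 718, 698, 695
Mean correct RT = 4019/6 = 669.8333 ms
Proportion correct = 6/8
IES = 669.8333 / (6/8) = 893.111 ms

893 ms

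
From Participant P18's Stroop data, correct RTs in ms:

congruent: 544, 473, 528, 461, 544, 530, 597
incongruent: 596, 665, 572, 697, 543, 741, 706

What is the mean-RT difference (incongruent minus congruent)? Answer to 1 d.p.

120.4 ms

M(congruent) = 3677/7 = 525.286
M(incongruent) = 4520/7 = 645.714
Difference = 645.714 − 525.286 = 120.429 ms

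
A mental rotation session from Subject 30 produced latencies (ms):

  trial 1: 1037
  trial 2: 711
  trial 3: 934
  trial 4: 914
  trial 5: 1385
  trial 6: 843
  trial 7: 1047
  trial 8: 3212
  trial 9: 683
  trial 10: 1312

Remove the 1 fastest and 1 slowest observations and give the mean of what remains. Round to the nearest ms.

Sorted: 683, 711, 843, 914, 934, 1037, 1047, 1312, 1385, 3212
Drop lowest 1 (683) and highest 1 (3212)
Remaining (n=8): Σ = 8183, mean = 8183/8 = 1022.875

1023 ms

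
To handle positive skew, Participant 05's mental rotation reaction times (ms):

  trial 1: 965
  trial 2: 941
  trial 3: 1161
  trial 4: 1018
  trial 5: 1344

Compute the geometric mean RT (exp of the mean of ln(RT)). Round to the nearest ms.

1076 ms

ln(RT): 6.8721, 6.8469, 7.0570, 6.9256, 7.2034
Mean ln(RT) = 34.9051/5 = 6.98102
Geometric mean = exp(6.98102) = 1076.02 ms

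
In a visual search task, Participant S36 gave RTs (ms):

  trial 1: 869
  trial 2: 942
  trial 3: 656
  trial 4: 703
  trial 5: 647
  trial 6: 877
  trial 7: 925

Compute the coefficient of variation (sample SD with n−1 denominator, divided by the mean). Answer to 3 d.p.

0.161

n = 7, Σ = 5619, M = 802.7143
Σ(x−M)² = 99981.429; s = √(99981.429/6) = 129.0875
CV = 129.0875 / 802.7143 = 0.16081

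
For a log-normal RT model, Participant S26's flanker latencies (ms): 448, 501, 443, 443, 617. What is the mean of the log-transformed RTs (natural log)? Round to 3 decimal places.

ln(RT): 6.1048, 6.2166, 6.0936, 6.0936, 6.4249
Σ ln(RT) = 30.9334
Mean = 30.9334/5 = 6.18668

6.187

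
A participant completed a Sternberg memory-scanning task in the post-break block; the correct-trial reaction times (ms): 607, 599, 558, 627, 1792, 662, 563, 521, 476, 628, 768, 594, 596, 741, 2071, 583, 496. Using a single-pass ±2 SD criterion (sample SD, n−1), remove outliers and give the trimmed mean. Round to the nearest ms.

601 ms

n = 17, ΣRT = 12882, M = 757.765
Σ(x−M)² = 3250999.06; s = √(3250999.06/16) = 450.763
Cutoffs: 757.765 ± 2·450.763 → [-143.8, 1659.3]
Outside: 1792, 2071 → excluded.
Retained (n=15): Σ = 9019, mean = 9019/15 = 601.267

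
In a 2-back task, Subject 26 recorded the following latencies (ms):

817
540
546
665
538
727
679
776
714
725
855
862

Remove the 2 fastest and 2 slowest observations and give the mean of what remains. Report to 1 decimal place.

706.1 ms

Sorted: 538, 540, 546, 665, 679, 714, 725, 727, 776, 817, 855, 862
Drop lowest 2 (538, 540) and highest 2 (855, 862)
Remaining (n=8): Σ = 5649, mean = 5649/8 = 706.125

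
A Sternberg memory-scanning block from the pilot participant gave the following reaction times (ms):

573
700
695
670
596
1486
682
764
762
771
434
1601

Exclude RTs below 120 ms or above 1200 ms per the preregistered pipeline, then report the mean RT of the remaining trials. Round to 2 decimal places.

664.70 ms

Excluded: 1486, 1601
Retained (n=10): Σ = 6647
Mean = 6647/10 = 664.7000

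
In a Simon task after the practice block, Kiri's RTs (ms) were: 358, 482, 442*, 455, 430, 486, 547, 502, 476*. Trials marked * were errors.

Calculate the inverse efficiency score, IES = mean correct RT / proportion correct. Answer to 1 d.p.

Correct trials (n=7): 358, 482, 455, 430, 486, 547, 502
Mean correct RT = 3260/7 = 465.7143 ms
Proportion correct = 7/9
IES = 465.7143 / (7/9) = 598.776 ms

598.8 ms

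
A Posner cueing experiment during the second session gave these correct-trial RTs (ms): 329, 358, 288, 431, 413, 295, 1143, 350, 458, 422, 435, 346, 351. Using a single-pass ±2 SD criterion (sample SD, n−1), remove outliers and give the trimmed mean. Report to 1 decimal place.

373.0 ms

n = 13, ΣRT = 5619, M = 432.231
Σ(x−M)² = 582938.31; s = √(582938.31/12) = 220.405
Cutoffs: 432.231 ± 2·220.405 → [-8.6, 873.0]
Outside: 1143 → excluded.
Retained (n=12): Σ = 4476, mean = 4476/12 = 373.000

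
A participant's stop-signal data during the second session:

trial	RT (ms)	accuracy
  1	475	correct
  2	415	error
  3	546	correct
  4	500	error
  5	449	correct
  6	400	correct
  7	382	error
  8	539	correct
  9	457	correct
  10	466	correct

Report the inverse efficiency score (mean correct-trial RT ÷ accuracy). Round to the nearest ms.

Correct trials (n=7): 475, 546, 449, 400, 539, 457, 466
Mean correct RT = 3332/7 = 476.0000 ms
Proportion correct = 7/10
IES = 476.0000 / (7/10) = 680.000 ms

680 ms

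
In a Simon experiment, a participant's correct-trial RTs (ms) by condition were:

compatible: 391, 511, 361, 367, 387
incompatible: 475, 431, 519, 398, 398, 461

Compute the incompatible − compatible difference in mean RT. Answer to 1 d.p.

M(compatible) = 2017/5 = 403.400
M(incompatible) = 2682/6 = 447.000
Difference = 447.000 − 403.400 = 43.600 ms

43.6 ms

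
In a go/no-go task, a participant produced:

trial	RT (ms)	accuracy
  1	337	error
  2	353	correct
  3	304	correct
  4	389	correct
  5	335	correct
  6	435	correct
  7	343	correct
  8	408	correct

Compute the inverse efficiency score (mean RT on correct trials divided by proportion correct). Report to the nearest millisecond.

Correct trials (n=7): 353, 304, 389, 335, 435, 343, 408
Mean correct RT = 2567/7 = 366.7143 ms
Proportion correct = 7/8
IES = 366.7143 / (7/8) = 419.102 ms

419 ms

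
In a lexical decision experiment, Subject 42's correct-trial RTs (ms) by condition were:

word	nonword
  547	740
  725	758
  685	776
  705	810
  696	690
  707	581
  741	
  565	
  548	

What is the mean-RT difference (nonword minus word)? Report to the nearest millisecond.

68 ms

M(word) = 5919/9 = 657.667
M(nonword) = 4355/6 = 725.833
Difference = 725.833 − 657.667 = 68.167 ms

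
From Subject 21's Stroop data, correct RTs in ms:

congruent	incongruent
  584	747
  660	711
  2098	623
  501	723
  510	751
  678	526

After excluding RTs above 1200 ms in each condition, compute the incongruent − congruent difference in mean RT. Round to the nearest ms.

congruent: exclude 2098
M(congruent) = 2933/5 = 586.600
M(incongruent) = 4081/6 = 680.167
Difference = 680.167 − 586.600 = 93.567 ms

94 ms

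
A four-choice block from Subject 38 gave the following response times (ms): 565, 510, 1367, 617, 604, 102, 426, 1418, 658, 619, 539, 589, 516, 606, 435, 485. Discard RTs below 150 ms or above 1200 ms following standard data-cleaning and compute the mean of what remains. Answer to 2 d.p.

551.46 ms

Excluded: 102, 1367, 1418
Retained (n=13): Σ = 7169
Mean = 7169/13 = 551.4615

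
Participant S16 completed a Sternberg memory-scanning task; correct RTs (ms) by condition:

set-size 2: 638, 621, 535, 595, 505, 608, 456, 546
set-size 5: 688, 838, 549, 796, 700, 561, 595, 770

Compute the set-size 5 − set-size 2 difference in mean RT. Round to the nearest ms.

M(set-size 2) = 4504/8 = 563.000
M(set-size 5) = 5497/8 = 687.125
Difference = 687.125 − 563.000 = 124.125 ms

124 ms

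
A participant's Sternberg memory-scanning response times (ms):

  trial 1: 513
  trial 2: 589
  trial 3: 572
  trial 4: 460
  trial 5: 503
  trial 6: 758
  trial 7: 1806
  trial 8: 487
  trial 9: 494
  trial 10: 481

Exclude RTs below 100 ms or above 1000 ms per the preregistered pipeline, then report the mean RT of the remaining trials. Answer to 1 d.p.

539.7 ms

Excluded: 1806
Retained (n=9): Σ = 4857
Mean = 4857/9 = 539.6667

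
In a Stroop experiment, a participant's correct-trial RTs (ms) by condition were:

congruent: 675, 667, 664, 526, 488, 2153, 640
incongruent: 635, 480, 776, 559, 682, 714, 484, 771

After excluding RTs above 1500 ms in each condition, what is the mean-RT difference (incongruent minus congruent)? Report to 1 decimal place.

congruent: exclude 2153
M(congruent) = 3660/6 = 610.000
M(incongruent) = 5101/8 = 637.625
Difference = 637.625 − 610.000 = 27.625 ms

27.6 ms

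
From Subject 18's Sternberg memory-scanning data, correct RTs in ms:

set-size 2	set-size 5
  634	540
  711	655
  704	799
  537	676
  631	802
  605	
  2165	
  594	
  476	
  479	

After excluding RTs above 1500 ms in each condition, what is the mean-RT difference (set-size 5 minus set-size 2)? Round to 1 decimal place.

97.6 ms

set-size 2: exclude 2165
M(set-size 2) = 5371/9 = 596.778
M(set-size 5) = 3472/5 = 694.400
Difference = 694.400 − 596.778 = 97.622 ms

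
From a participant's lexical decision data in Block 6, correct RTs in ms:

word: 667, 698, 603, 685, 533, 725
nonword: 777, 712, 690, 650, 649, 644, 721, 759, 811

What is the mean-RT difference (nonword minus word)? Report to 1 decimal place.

M(word) = 3911/6 = 651.833
M(nonword) = 6413/9 = 712.556
Difference = 712.556 − 651.833 = 60.722 ms

60.7 ms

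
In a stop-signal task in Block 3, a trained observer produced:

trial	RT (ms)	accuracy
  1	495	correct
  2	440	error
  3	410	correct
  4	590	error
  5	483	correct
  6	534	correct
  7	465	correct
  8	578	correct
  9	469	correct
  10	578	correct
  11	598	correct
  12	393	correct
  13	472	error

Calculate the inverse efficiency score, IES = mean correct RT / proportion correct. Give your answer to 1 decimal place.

650.4 ms

Correct trials (n=10): 495, 410, 483, 534, 465, 578, 469, 578, 598, 393
Mean correct RT = 5003/10 = 500.3000 ms
Proportion correct = 10/13
IES = 500.3000 / (10/13) = 650.390 ms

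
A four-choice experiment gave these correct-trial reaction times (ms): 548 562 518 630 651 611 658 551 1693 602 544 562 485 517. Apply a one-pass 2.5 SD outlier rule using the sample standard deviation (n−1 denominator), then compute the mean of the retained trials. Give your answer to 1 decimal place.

n = 14, ΣRT = 9132, M = 652.286
Σ(x−M)² = 1201332.86; s = √(1201332.86/13) = 303.990
Cutoffs: 652.286 ± 2.5·303.990 → [-107.7, 1412.3]
Outside: 1693 → excluded.
Retained (n=13): Σ = 7439, mean = 7439/13 = 572.231

572.2 ms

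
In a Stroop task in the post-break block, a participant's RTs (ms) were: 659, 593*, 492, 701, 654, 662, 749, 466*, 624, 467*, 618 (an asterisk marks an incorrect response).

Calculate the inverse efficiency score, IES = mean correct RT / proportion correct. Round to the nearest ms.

887 ms

Correct trials (n=8): 659, 492, 701, 654, 662, 749, 624, 618
Mean correct RT = 5159/8 = 644.8750 ms
Proportion correct = 8/11
IES = 644.8750 / (8/11) = 886.703 ms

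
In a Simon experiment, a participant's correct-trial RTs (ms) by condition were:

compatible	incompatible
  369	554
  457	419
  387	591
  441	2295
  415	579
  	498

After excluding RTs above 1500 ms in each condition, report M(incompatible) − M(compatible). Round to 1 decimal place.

114.4 ms

incompatible: exclude 2295
M(compatible) = 2069/5 = 413.800
M(incompatible) = 2641/5 = 528.200
Difference = 528.200 − 413.800 = 114.400 ms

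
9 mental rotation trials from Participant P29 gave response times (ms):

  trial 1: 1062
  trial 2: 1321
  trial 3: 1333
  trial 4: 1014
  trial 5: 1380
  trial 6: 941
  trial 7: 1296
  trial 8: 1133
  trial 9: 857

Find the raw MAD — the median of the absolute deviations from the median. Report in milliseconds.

Sorted: 857, 941, 1014, 1062, 1133, 1296, 1321, 1333, 1380 → median = 1133
|x − 1133|: 71, 188, 200, 119, 247, 192, 163, 0, 276
Sorted deviations: 0, 71, 119, 163, 188, 192, 200, 247, 276 → MAD = 188

188 ms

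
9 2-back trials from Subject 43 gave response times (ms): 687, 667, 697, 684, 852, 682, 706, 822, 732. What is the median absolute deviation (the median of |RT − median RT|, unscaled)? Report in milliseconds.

Sorted: 667, 682, 684, 687, 697, 706, 732, 822, 852 → median = 697
|x − 697|: 10, 30, 0, 13, 155, 15, 9, 125, 35
Sorted deviations: 0, 9, 10, 13, 15, 30, 35, 125, 155 → MAD = 15

15 ms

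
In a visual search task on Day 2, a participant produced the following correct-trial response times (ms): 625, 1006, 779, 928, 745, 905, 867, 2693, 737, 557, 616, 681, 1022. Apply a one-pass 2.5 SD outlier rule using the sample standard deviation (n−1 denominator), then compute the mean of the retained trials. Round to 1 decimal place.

789.0 ms

n = 13, ΣRT = 12161, M = 935.462
Σ(x−M)² = 3613645.23; s = √(3613645.23/12) = 548.760
Cutoffs: 935.462 ± 2.5·548.760 → [-436.4, 2307.4]
Outside: 2693 → excluded.
Retained (n=12): Σ = 9468, mean = 9468/12 = 789.000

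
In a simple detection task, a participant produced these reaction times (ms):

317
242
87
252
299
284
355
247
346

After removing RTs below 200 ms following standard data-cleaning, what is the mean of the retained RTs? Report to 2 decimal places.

292.75 ms

Excluded: 87
Retained (n=8): Σ = 2342
Mean = 2342/8 = 292.7500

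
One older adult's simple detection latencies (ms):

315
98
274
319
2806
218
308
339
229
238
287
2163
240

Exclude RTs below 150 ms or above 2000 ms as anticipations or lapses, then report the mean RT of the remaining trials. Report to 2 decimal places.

276.70 ms

Excluded: 98, 2163, 2806
Retained (n=10): Σ = 2767
Mean = 2767/10 = 276.7000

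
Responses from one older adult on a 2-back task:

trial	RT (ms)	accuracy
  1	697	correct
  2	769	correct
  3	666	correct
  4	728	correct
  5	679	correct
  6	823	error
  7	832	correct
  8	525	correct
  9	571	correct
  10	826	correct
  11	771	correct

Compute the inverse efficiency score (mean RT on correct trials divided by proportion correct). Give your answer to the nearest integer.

777 ms

Correct trials (n=10): 697, 769, 666, 728, 679, 832, 525, 571, 826, 771
Mean correct RT = 7064/10 = 706.4000 ms
Proportion correct = 10/11
IES = 706.4000 / (10/11) = 777.040 ms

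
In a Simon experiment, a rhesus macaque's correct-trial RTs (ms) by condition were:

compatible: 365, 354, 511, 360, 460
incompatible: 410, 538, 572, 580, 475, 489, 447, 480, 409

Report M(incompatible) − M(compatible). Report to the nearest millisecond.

79 ms

M(compatible) = 2050/5 = 410.000
M(incompatible) = 4400/9 = 488.889
Difference = 488.889 − 410.000 = 78.889 ms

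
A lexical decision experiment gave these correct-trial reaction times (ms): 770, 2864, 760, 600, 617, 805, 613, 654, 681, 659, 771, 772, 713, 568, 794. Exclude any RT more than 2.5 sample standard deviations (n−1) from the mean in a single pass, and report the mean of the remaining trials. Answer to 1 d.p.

n = 15, ΣRT = 12641, M = 842.733
Σ(x−M)² = 4462098.93; s = √(4462098.93/14) = 564.554
Cutoffs: 842.733 ± 2.5·564.554 → [-568.7, 2254.1]
Outside: 2864 → excluded.
Retained (n=14): Σ = 9777, mean = 9777/14 = 698.357

698.4 ms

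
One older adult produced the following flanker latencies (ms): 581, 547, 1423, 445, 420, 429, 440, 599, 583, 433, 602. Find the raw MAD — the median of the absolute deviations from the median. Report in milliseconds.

Sorted: 420, 429, 433, 440, 445, 547, 581, 583, 599, 602, 1423 → median = 547
|x − 547|: 34, 0, 876, 102, 127, 118, 107, 52, 36, 114, 55
Sorted deviations: 0, 34, 36, 52, 55, 102, 107, 114, 118, 127, 876 → MAD = 102

102 ms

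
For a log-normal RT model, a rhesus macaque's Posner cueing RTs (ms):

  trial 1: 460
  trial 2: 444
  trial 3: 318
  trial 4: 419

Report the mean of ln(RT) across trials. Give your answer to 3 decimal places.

6.007

ln(RT): 6.1312, 6.0958, 5.7621, 6.0379
Σ ln(RT) = 24.0270
Mean = 24.0270/4 = 6.00674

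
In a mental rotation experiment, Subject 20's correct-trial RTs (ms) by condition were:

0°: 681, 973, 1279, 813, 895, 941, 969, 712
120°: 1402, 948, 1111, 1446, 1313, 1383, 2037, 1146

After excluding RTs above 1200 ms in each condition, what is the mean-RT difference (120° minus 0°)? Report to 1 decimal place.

213.5 ms

0°: exclude 1279
120°: exclude 1402, 1446, 1313, 1383, 2037
M(0°) = 5984/7 = 854.857
M(120°) = 3205/3 = 1068.333
Difference = 1068.333 − 854.857 = 213.476 ms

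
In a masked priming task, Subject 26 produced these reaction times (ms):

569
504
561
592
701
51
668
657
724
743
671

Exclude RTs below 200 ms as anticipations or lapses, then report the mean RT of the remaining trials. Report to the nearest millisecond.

Excluded: 51
Retained (n=10): Σ = 6390
Mean = 6390/10 = 639.0000

639 ms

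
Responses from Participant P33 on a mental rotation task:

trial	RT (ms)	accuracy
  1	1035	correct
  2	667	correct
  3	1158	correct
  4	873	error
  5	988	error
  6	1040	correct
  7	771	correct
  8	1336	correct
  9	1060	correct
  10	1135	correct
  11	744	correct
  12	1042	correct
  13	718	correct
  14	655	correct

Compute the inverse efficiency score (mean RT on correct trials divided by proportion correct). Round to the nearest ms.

1105 ms

Correct trials (n=12): 1035, 667, 1158, 1040, 771, 1336, 1060, 1135, 744, 1042, 718, 655
Mean correct RT = 11361/12 = 946.7500 ms
Proportion correct = 12/14
IES = 946.7500 / (12/14) = 1104.542 ms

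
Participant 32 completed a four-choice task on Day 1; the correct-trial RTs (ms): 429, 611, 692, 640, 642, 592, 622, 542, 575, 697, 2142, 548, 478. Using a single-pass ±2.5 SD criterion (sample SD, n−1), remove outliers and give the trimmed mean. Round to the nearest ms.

n = 13, ΣRT = 9210, M = 708.462
Σ(x−M)² = 2297557.23; s = √(2297557.23/12) = 437.565
Cutoffs: 708.462 ± 2.5·437.565 → [-385.5, 1802.4]
Outside: 2142 → excluded.
Retained (n=12): Σ = 7068, mean = 7068/12 = 589.000

589 ms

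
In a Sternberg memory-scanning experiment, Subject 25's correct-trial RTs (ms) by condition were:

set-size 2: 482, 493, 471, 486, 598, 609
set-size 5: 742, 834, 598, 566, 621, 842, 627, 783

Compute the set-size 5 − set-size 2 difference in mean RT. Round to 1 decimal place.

178.5 ms

M(set-size 2) = 3139/6 = 523.167
M(set-size 5) = 5613/8 = 701.625
Difference = 701.625 − 523.167 = 178.458 ms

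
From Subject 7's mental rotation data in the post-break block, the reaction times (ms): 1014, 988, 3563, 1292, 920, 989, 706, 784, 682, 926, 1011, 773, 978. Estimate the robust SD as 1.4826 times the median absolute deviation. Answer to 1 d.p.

Sorted: 682, 706, 773, 784, 920, 926, 978, 988, 989, 1011, 1014, 1292, 3563 → median = 978
|x − 978| sorted: 0, 10, 11, 33, 36, 52, 58, 194, 205, 272, 296, 314, 2585 → MAD = 58
Robust SD ≈ 1.4826 × 58 = 85.991

86.0 ms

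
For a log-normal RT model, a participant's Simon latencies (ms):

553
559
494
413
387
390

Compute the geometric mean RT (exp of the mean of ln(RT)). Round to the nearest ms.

460 ms

ln(RT): 6.3154, 6.3261, 6.2025, 6.0234, 5.9584, 5.9661
Mean ln(RT) = 36.7921/6 = 6.13201
Geometric mean = exp(6.13201) = 460.36 ms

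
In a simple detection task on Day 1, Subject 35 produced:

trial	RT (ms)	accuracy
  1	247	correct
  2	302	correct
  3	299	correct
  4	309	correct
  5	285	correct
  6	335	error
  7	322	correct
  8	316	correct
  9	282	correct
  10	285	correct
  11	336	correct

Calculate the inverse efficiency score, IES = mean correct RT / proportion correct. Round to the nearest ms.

Correct trials (n=10): 247, 302, 299, 309, 285, 322, 316, 282, 285, 336
Mean correct RT = 2983/10 = 298.3000 ms
Proportion correct = 10/11
IES = 298.3000 / (10/11) = 328.130 ms

328 ms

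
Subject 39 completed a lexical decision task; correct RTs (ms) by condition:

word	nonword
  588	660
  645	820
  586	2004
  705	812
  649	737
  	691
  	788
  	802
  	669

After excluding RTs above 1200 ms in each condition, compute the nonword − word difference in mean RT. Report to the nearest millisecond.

113 ms

nonword: exclude 2004
M(word) = 3173/5 = 634.600
M(nonword) = 5979/8 = 747.375
Difference = 747.375 − 634.600 = 112.775 ms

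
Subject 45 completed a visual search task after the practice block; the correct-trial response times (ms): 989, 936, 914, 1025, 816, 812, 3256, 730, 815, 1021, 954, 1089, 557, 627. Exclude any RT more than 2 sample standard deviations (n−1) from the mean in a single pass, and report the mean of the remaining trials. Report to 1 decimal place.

868.1 ms

n = 14, ΣRT = 14541, M = 1038.643
Σ(x−M)² = 5603049.21; s = √(5603049.21/13) = 656.509
Cutoffs: 1038.643 ± 2·656.509 → [-274.4, 2351.7]
Outside: 3256 → excluded.
Retained (n=13): Σ = 11285, mean = 11285/13 = 868.077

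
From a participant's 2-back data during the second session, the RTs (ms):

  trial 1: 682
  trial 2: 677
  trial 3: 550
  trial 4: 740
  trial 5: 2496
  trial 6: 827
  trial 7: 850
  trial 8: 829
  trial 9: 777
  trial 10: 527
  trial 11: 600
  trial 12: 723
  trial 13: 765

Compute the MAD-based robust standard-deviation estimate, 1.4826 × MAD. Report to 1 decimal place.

129.0 ms

Sorted: 527, 550, 600, 677, 682, 723, 740, 765, 777, 827, 829, 850, 2496 → median = 740
|x − 740| sorted: 0, 17, 25, 37, 58, 63, 87, 89, 110, 140, 190, 213, 1756 → MAD = 87
Robust SD ≈ 1.4826 × 87 = 128.986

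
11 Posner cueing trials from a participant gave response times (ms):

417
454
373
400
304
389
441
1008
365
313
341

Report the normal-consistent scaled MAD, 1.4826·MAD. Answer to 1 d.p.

71.2 ms

Sorted: 304, 313, 341, 365, 373, 389, 400, 417, 441, 454, 1008 → median = 389
|x − 389| sorted: 0, 11, 16, 24, 28, 48, 52, 65, 76, 85, 619 → MAD = 48
Robust SD ≈ 1.4826 × 48 = 71.165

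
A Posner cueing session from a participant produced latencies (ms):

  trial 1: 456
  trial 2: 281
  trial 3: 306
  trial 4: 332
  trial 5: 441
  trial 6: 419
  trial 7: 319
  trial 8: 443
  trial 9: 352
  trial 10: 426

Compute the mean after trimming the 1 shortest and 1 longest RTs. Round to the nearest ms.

Sorted: 281, 306, 319, 332, 352, 419, 426, 441, 443, 456
Drop lowest 1 (281) and highest 1 (456)
Remaining (n=8): Σ = 3038, mean = 3038/8 = 379.750

380 ms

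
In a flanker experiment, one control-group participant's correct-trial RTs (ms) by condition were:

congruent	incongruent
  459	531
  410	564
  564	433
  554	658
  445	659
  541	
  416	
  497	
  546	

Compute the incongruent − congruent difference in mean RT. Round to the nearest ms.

M(congruent) = 4432/9 = 492.444
M(incongruent) = 2845/5 = 569.000
Difference = 569.000 − 492.444 = 76.556 ms

77 ms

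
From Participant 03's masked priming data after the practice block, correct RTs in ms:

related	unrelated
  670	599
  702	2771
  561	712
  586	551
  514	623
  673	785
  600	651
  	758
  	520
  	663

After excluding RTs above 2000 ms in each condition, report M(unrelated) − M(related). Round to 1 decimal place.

unrelated: exclude 2771
M(related) = 4306/7 = 615.143
M(unrelated) = 5862/9 = 651.333
Difference = 651.333 − 615.143 = 36.190 ms

36.2 ms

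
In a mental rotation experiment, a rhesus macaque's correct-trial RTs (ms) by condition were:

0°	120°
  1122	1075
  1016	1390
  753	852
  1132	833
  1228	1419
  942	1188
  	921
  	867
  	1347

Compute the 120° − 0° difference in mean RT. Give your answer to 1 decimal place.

66.9 ms

M(0°) = 6193/6 = 1032.167
M(120°) = 9892/9 = 1099.111
Difference = 1099.111 − 1032.167 = 66.944 ms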